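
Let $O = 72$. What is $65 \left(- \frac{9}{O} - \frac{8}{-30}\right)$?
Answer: $\frac{221}{24} \approx 9.2083$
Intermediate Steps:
$65 \left(- \frac{9}{O} - \frac{8}{-30}\right) = 65 \left(- \frac{9}{72} - \frac{8}{-30}\right) = 65 \left(\left(-9\right) \frac{1}{72} - - \frac{4}{15}\right) = 65 \left(- \frac{1}{8} + \frac{4}{15}\right) = 65 \cdot \frac{17}{120} = \frac{221}{24}$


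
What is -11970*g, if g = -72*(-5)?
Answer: -4309200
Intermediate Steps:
g = 360
-11970*g = -11970*360 = -4309200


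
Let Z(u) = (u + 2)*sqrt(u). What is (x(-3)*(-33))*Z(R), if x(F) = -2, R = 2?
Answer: 264*sqrt(2) ≈ 373.35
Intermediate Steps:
Z(u) = sqrt(u)*(2 + u) (Z(u) = (2 + u)*sqrt(u) = sqrt(u)*(2 + u))
(x(-3)*(-33))*Z(R) = (-2*(-33))*(sqrt(2)*(2 + 2)) = 66*(sqrt(2)*4) = 66*(4*sqrt(2)) = 264*sqrt(2)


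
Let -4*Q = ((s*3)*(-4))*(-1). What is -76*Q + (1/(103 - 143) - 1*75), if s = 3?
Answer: 24359/40 ≈ 608.97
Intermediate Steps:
Q = -9 (Q = -(3*3)*(-4)*(-1)/4 = -9*(-4)*(-1)/4 = -(-9)*(-1) = -¼*36 = -9)
-76*Q + (1/(103 - 143) - 1*75) = -76*(-9) + (1/(103 - 143) - 1*75) = 684 + (1/(-40) - 75) = 684 + (-1/40 - 75) = 684 - 3001/40 = 24359/40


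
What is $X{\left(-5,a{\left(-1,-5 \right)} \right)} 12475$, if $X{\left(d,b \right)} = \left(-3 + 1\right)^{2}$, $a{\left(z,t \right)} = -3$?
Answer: $49900$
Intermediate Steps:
$X{\left(d,b \right)} = 4$ ($X{\left(d,b \right)} = \left(-2\right)^{2} = 4$)
$X{\left(-5,a{\left(-1,-5 \right)} \right)} 12475 = 4 \cdot 12475 = 49900$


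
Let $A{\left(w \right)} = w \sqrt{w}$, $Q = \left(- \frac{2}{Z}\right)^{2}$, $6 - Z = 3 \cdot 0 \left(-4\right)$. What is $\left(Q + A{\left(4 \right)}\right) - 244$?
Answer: $- \frac{2123}{9} \approx -235.89$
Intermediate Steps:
$Z = 6$ ($Z = 6 - 3 \cdot 0 \left(-4\right) = 6 - 0 \left(-4\right) = 6 - 0 = 6 + 0 = 6$)
$Q = \frac{1}{9}$ ($Q = \left(- \frac{2}{6}\right)^{2} = \left(\left(-2\right) \frac{1}{6}\right)^{2} = \left(- \frac{1}{3}\right)^{2} = \frac{1}{9} \approx 0.11111$)
$A{\left(w \right)} = w^{\frac{3}{2}}$
$\left(Q + A{\left(4 \right)}\right) - 244 = \left(\frac{1}{9} + 4^{\frac{3}{2}}\right) - 244 = \left(\frac{1}{9} + 8\right) - 244 = \frac{73}{9} - 244 = - \frac{2123}{9}$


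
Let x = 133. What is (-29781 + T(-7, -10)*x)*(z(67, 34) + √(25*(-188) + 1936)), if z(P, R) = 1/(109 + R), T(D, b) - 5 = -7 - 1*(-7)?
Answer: -29116/143 - 58232*I*√691 ≈ -203.61 - 1.5307e+6*I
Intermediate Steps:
T(D, b) = 5 (T(D, b) = 5 + (-7 - 1*(-7)) = 5 + (-7 + 7) = 5 + 0 = 5)
(-29781 + T(-7, -10)*x)*(z(67, 34) + √(25*(-188) + 1936)) = (-29781 + 5*133)*(1/(109 + 34) + √(25*(-188) + 1936)) = (-29781 + 665)*(1/143 + √(-4700 + 1936)) = -29116*(1/143 + √(-2764)) = -29116*(1/143 + 2*I*√691) = -29116/143 - 58232*I*√691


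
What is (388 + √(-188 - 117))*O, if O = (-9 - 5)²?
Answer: 76048 + 196*I*√305 ≈ 76048.0 + 3423.0*I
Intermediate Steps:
O = 196 (O = (-14)² = 196)
(388 + √(-188 - 117))*O = (388 + √(-188 - 117))*196 = (388 + √(-305))*196 = (388 + I*√305)*196 = 76048 + 196*I*√305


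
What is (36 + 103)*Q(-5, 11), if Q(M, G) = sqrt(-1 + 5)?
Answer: 278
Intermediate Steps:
Q(M, G) = 2 (Q(M, G) = sqrt(4) = 2)
(36 + 103)*Q(-5, 11) = (36 + 103)*2 = 139*2 = 278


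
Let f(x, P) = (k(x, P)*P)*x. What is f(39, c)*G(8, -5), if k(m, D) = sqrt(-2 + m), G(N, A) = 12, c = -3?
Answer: -1404*sqrt(37) ≈ -8540.2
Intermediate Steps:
f(x, P) = P*x*sqrt(-2 + x) (f(x, P) = (sqrt(-2 + x)*P)*x = (P*sqrt(-2 + x))*x = P*x*sqrt(-2 + x))
f(39, c)*G(8, -5) = -3*39*sqrt(-2 + 39)*12 = -3*39*sqrt(37)*12 = -117*sqrt(37)*12 = -1404*sqrt(37)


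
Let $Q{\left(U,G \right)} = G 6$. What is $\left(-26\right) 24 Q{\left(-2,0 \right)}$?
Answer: $0$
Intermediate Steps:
$Q{\left(U,G \right)} = 6 G$
$\left(-26\right) 24 Q{\left(-2,0 \right)} = \left(-26\right) 24 \cdot 6 \cdot 0 = \left(-624\right) 0 = 0$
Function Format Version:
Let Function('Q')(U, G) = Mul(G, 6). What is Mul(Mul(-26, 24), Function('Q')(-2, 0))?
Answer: 0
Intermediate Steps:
Function('Q')(U, G) = Mul(6, G)
Mul(Mul(-26, 24), Function('Q')(-2, 0)) = Mul(Mul(-26, 24), Mul(6, 0)) = Mul(-624, 0) = 0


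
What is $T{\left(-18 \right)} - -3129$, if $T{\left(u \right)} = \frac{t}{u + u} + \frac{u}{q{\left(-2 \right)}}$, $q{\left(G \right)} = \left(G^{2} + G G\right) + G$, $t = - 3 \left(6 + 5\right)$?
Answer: $\frac{37523}{12} \approx 3126.9$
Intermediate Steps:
$t = -33$ ($t = \left(-3\right) 11 = -33$)
$q{\left(G \right)} = G + 2 G^{2}$ ($q{\left(G \right)} = \left(G^{2} + G^{2}\right) + G = 2 G^{2} + G = G + 2 G^{2}$)
$T{\left(u \right)} = - \frac{33}{2 u} + \frac{u}{6}$ ($T{\left(u \right)} = - \frac{33}{u + u} + \frac{u}{\left(-2\right) \left(1 + 2 \left(-2\right)\right)} = - \frac{33}{2 u} + \frac{u}{\left(-2\right) \left(1 - 4\right)} = - 33 \frac{1}{2 u} + \frac{u}{\left(-2\right) \left(-3\right)} = - \frac{33}{2 u} + \frac{u}{6}$)
$T{\left(-18 \right)} - -3129 = \frac{-99 + \left(-18\right)^{2}}{6 \left(-18\right)} - -3129 = \frac{1}{6} \left(- \frac{1}{18}\right) \left(-99 + 324\right) + 3129 = \frac{1}{6} \left(- \frac{1}{18}\right) 225 + 3129 = - \frac{25}{12} + 3129 = \frac{37523}{12}$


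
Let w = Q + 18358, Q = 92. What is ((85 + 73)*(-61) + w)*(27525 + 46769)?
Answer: 654678728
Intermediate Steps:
w = 18450 (w = 92 + 18358 = 18450)
((85 + 73)*(-61) + w)*(27525 + 46769) = ((85 + 73)*(-61) + 18450)*(27525 + 46769) = (158*(-61) + 18450)*74294 = (-9638 + 18450)*74294 = 8812*74294 = 654678728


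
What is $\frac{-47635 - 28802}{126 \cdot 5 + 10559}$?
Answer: $- \frac{76437}{11189} \approx -6.8314$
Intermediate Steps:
$\frac{-47635 - 28802}{126 \cdot 5 + 10559} = - \frac{76437}{630 + 10559} = - \frac{76437}{11189}$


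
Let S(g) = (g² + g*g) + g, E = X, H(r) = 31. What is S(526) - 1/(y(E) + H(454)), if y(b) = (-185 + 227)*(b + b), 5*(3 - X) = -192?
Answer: 9716681749/17543 ≈ 5.5388e+5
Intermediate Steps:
X = 207/5 (X = 3 - ⅕*(-192) = 3 + 192/5 = 207/5 ≈ 41.400)
E = 207/5 ≈ 41.400
y(b) = 84*b (y(b) = 42*(2*b) = 84*b)
S(g) = g + 2*g² (S(g) = (g² + g²) + g = 2*g² + g = g + 2*g²)
S(526) - 1/(y(E) + H(454)) = 526*(1 + 2*526) - 1/(84*(207/5) + 31) = 526*(1 + 1052) - 1/(17388/5 + 31) = 526*1053 - 1/17543/5 = 553878 - 1*5/17543 = 553878 - 5/17543 = 9716681749/17543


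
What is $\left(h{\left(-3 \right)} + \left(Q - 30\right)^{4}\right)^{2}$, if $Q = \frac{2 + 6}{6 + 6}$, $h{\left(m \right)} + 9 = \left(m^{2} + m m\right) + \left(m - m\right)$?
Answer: $\frac{3596432684170225}{6561} \approx 5.4815 \cdot 10^{11}$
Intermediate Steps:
$h{\left(m \right)} = -9 + 2 m^{2}$ ($h{\left(m \right)} = -9 + \left(\left(m^{2} + m m\right) + \left(m - m\right)\right) = -9 + \left(\left(m^{2} + m^{2}\right) + 0\right) = -9 + \left(2 m^{2} + 0\right) = -9 + 2 m^{2}$)
$Q = \frac{2}{3}$ ($Q = \frac{8}{12} = 8 \cdot \frac{1}{12} = \frac{2}{3} \approx 0.66667$)
$\left(h{\left(-3 \right)} + \left(Q - 30\right)^{4}\right)^{2} = \left(\left(-9 + 2 \left(-3\right)^{2}\right) + \left(\frac{2}{3} - 30\right)^{4}\right)^{2} = \left(\left(-9 + 2 \cdot 9\right) + \left(\frac{2}{3} - 30\right)^{4}\right)^{2} = \left(\left(-9 + 18\right) + \left(- \frac{88}{3}\right)^{4}\right)^{2} = \left(9 + \frac{59969536}{81}\right)^{2} = \left(\frac{59970265}{81}\right)^{2} = \frac{3596432684170225}{6561}$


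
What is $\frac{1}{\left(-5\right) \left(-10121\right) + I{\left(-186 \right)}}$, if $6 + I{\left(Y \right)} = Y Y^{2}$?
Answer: $- \frac{1}{6384257} \approx -1.5664 \cdot 10^{-7}$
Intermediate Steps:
$I{\left(Y \right)} = -6 + Y^{3}$ ($I{\left(Y \right)} = -6 + Y Y^{2} = -6 + Y^{3}$)
$\frac{1}{\left(-5\right) \left(-10121\right) + I{\left(-186 \right)}} = \frac{1}{\left(-5\right) \left(-10121\right) + \left(-6 + \left(-186\right)^{3}\right)} = \frac{1}{50605 - 6434862} = \frac{1}{-6384257} = - \frac{1}{6384257}$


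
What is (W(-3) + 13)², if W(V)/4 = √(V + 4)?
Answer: 289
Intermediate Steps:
W(V) = 4*√(4 + V) (W(V) = 4*√(V + 4) = 4*√(4 + V))
(W(-3) + 13)² = (4*√(4 - 3) + 13)² = (4*√1 + 13)² = (4*1 + 13)² = (4 + 13)² = 17² = 289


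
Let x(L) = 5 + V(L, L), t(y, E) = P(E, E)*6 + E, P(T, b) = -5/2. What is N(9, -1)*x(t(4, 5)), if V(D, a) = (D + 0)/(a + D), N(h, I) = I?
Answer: -11/2 ≈ -5.5000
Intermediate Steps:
P(T, b) = -5/2 (P(T, b) = -5*½ = -5/2)
t(y, E) = -15 + E (t(y, E) = -5/2*6 + E = -15 + E)
V(D, a) = D/(D + a)
x(L) = 11/2 (x(L) = 5 + L/(L + L) = 5 + L/((2*L)) = 5 + L*(1/(2*L)) = 5 + ½ = 11/2)
N(9, -1)*x(t(4, 5)) = -1*11/2 = -11/2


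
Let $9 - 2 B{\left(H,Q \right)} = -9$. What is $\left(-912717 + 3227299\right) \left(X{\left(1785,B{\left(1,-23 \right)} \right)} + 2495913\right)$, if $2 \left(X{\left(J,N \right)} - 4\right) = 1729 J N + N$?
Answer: $37922375350348$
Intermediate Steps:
$B{\left(H,Q \right)} = 9$ ($B{\left(H,Q \right)} = \frac{9}{2} - - \frac{9}{2} = \frac{9}{2} + \frac{9}{2} = 9$)
$X{\left(J,N \right)} = 4 + \frac{N}{2} + \frac{1729 J N}{2}$ ($X{\left(J,N \right)} = 4 + \frac{1729 J N + N}{2} = 4 + \frac{N + 1729 J N}{2} = 4 + \left(\frac{N}{2} + \frac{1729 J N}{2}\right) = 4 + \frac{N}{2} + \frac{1729 J N}{2}$)
$\left(-912717 + 3227299\right) \left(X{\left(1785,B{\left(1,-23 \right)} \right)} + 2495913\right) = \left(-912717 + 3227299\right) \left(\left(4 + \frac{1}{2} \cdot 9 + \frac{1729}{2} \cdot 1785 \cdot 9\right) + 2495913\right) = 2314582 \left(\left(4 + \frac{9}{2} + \frac{27776385}{2}\right) + 2495913\right) = 2314582 \left(13888201 + 2495913\right) = 2314582 \cdot 16384114 = 37922375350348$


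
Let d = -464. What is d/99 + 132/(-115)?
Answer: -66428/11385 ≈ -5.8347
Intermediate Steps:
d/99 + 132/(-115) = -464/99 + 132/(-115) = -464*1/99 + 132*(-1/115) = -464/99 - 132/115 = -66428/11385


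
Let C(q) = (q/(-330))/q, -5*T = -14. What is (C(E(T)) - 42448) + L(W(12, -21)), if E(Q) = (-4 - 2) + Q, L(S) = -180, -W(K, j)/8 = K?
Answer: -14067241/330 ≈ -42628.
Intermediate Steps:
T = 14/5 (T = -⅕*(-14) = 14/5 ≈ 2.8000)
W(K, j) = -8*K
E(Q) = -6 + Q
C(q) = -1/330 (C(q) = (q*(-1/330))/q = (-q/330)/q = -1/330)
(C(E(T)) - 42448) + L(W(12, -21)) = (-1/330 - 42448) - 180 = -14007841/330 - 180 = -14067241/330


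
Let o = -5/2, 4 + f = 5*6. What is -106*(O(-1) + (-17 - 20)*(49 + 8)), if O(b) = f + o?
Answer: 221063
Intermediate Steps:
f = 26 (f = -4 + 5*6 = -4 + 30 = 26)
o = -5/2 (o = -5*1/2 = -5/2 ≈ -2.5000)
O(b) = 47/2 (O(b) = 26 - 5/2 = 47/2)
-106*(O(-1) + (-17 - 20)*(49 + 8)) = -106*(47/2 + (-17 - 20)*(49 + 8)) = -106*(47/2 - 37*57) = -106*(47/2 - 2109) = -106*(-4171/2) = 221063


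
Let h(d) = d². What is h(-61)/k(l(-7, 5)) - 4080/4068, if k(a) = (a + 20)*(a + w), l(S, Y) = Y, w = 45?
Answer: 836419/423750 ≈ 1.9739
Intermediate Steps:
k(a) = (20 + a)*(45 + a) (k(a) = (a + 20)*(a + 45) = (20 + a)*(45 + a))
h(-61)/k(l(-7, 5)) - 4080/4068 = (-61)²/(900 + 5² + 65*5) - 4080/4068 = 3721/(900 + 25 + 325) - 4080*1/4068 = 3721/1250 - 340/339 = 836419/423750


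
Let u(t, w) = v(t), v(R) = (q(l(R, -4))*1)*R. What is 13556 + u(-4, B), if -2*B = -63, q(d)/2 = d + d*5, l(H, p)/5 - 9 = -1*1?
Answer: 11636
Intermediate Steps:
l(H, p) = 40 (l(H, p) = 45 + 5*(-1*1) = 45 + 5*(-1) = 45 - 5 = 40)
q(d) = 12*d (q(d) = 2*(d + d*5) = 2*(d + 5*d) = 2*(6*d) = 12*d)
B = 63/2 (B = -1/2*(-63) = 63/2 ≈ 31.500)
v(R) = 480*R (v(R) = ((12*40)*1)*R = (480*1)*R = 480*R)
u(t, w) = 480*t
13556 + u(-4, B) = 13556 + 480*(-4) = 13556 - 1920 = 11636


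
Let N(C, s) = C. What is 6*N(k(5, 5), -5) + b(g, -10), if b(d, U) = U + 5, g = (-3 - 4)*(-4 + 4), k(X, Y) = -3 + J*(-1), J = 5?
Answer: -53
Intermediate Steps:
k(X, Y) = -8 (k(X, Y) = -3 + 5*(-1) = -3 - 5 = -8)
g = 0 (g = -7*0 = 0)
b(d, U) = 5 + U
6*N(k(5, 5), -5) + b(g, -10) = 6*(-8) + (5 - 10) = -48 - 5 = -53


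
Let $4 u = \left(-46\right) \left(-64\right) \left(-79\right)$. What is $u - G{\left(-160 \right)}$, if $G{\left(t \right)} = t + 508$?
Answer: $-58492$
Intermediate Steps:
$G{\left(t \right)} = 508 + t$
$u = -58144$ ($u = \frac{\left(-46\right) \left(-64\right) \left(-79\right)}{4} = \frac{2944 \left(-79\right)}{4} = \frac{1}{4} \left(-232576\right) = -58144$)
$u - G{\left(-160 \right)} = -58144 - \left(508 - 160\right) = -58144 - 348 = -58492$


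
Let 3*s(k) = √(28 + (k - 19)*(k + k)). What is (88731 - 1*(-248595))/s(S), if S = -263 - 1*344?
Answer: 505989*√189998/189998 ≈ 1160.8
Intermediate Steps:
S = -607 (S = -263 - 344 = -607)
s(k) = √(28 + 2*k*(-19 + k))/3 (s(k) = √(28 + (k - 19)*(k + k))/3 = √(28 + (-19 + k)*(2*k))/3 = √(28 + 2*k*(-19 + k))/3)
(88731 - 1*(-248595))/s(S) = (88731 - 1*(-248595))/((√(28 - 38*(-607) + 2*(-607)²)/3)) = (88731 + 248595)/((√(28 + 23066 + 2*368449)/3)) = 337326/((√(28 + 23066 + 736898)/3)) = 337326/((√759992/3)) = 337326/(((2*√189998)/3)) = 337326/((2*√189998/3)) = 337326*(3*√189998/379996) = 505989*√189998/189998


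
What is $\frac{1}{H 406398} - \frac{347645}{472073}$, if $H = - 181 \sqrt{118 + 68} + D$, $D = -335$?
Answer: $- \frac{845054385277065455}{1147513581082874334} - \frac{181 \sqrt{186}}{2430796891758} \approx -0.73642$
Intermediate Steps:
$H = -335 - 181 \sqrt{186}$ ($H = - 181 \sqrt{118 + 68} - 335 = - 181 \sqrt{186} - 335 = -335 - 181 \sqrt{186} \approx -2803.5$)
$\frac{1}{H 406398} - \frac{347645}{472073} = \frac{1}{\left(-335 - 181 \sqrt{186}\right) 406398} - \frac{347645}{472073} = \frac{1}{-335 - 181 \sqrt{186}} \cdot \frac{1}{406398} - \frac{347645}{472073} = \frac{1}{406398 \left(-335 - 181 \sqrt{186}\right)} - \frac{347645}{472073} = - \frac{347645}{472073} + \frac{1}{406398 \left(-335 - 181 \sqrt{186}\right)}$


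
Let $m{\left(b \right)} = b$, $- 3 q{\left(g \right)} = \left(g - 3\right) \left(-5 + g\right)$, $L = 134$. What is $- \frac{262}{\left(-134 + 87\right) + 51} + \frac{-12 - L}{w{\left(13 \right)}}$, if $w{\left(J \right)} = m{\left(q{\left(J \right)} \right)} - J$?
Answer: $- \frac{14713}{238} \approx -61.819$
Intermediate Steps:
$q{\left(g \right)} = - \frac{\left(-5 + g\right) \left(-3 + g\right)}{3}$ ($q{\left(g \right)} = - \frac{\left(g - 3\right) \left(-5 + g\right)}{3} = - \frac{\left(-3 + g\right) \left(-5 + g\right)}{3} = - \frac{\left(-5 + g\right) \left(-3 + g\right)}{3}$)
$w{\left(J \right)} = -5 - \frac{J^{2}}{3} + \frac{5 J}{3}$ ($w{\left(J \right)} = \left(-5 - \frac{J^{2}}{3} + \frac{8 J}{3}\right) - J = -5 - \frac{J^{2}}{3} + \frac{5 J}{3}$)
$- \frac{262}{\left(-134 + 87\right) + 51} + \frac{-12 - L}{w{\left(13 \right)}} = - \frac{262}{\left(-134 + 87\right) + 51} + \frac{-12 - 134}{-5 - \frac{13^{2}}{3} + \frac{5}{3} \cdot 13} = - \frac{262}{-47 + 51} + \frac{-12 - 134}{-5 - \frac{169}{3} + \frac{65}{3}} = - \frac{262}{4} - \frac{146}{-5 - \frac{169}{3} + \frac{65}{3}} = \left(-262\right) \frac{1}{4} - \frac{146}{- \frac{119}{3}} = - \frac{131}{2} - - \frac{438}{119} = - \frac{131}{2} + \frac{438}{119} = - \frac{14713}{238}$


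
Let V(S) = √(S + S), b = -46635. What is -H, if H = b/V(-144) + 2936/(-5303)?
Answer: 2936/5303 - 15545*I*√2/8 ≈ 0.55365 - 2748.0*I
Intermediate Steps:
V(S) = √2*√S (V(S) = √(2*S) = √2*√S)
H = -2936/5303 + 15545*I*√2/8 (H = -46635*(-I*√2/24) + 2936/(-5303) = -46635*(-I*√2/24) + 2936*(-1/5303) = -46635*(-I*√2/24) - 2936/5303 = -(-15545)*I*√2/8 - 2936/5303 = 15545*I*√2/8 - 2936/5303 = -2936/5303 + 15545*I*√2/8 ≈ -0.55365 + 2748.0*I)
-H = -(-2936/5303 + 15545*I*√2/8) = 2936/5303 - 15545*I*√2/8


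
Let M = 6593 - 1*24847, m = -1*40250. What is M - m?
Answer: 21996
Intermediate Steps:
m = -40250
M = -18254 (M = 6593 - 24847 = -18254)
M - m = -18254 - 1*(-40250) = -18254 + 40250 = 21996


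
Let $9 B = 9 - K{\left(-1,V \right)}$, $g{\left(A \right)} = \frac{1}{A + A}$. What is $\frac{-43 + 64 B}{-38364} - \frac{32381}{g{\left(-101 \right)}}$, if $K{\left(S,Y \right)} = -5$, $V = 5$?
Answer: $\frac{2258437195003}{345276} \approx 6.541 \cdot 10^{6}$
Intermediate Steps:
$g{\left(A \right)} = \frac{1}{2 A}$
$B = \frac{14}{9}$ ($B = \frac{9 - -5}{9} = \frac{9 + 5}{9} = \frac{1}{9} \cdot 14 = \frac{14}{9} \approx 1.5556$)
$\frac{-43 + 64 B}{-38364} - \frac{32381}{g{\left(-101 \right)}} = \frac{-43 + 64 \cdot \frac{14}{9}}{-38364} - \frac{32381}{\frac{1}{2} \frac{1}{-101}} = \left(-43 + \frac{896}{9}\right) \left(- \frac{1}{38364}\right) - \frac{32381}{\frac{1}{2} \left(- \frac{1}{101}\right)} = \frac{509}{9} \left(- \frac{1}{38364}\right) - \frac{32381}{- \frac{1}{202}} = - \frac{509}{345276} - -6540962 = - \frac{509}{345276} + 6540962 = \frac{2258437195003}{345276}$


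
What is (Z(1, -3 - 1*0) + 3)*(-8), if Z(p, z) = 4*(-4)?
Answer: 104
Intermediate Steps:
Z(p, z) = -16
(Z(1, -3 - 1*0) + 3)*(-8) = (-16 + 3)*(-8) = -13*(-8) = 104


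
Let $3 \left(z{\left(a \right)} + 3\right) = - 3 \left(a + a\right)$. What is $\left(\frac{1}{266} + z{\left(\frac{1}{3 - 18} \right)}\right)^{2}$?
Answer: $\frac{130484929}{15920100} \approx 8.1962$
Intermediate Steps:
$z{\left(a \right)} = -3 - 2 a$ ($z{\left(a \right)} = -3 + \frac{\left(-3\right) \left(a + a\right)}{3} = -3 + \frac{\left(-3\right) 2 a}{3} = -3 + \frac{\left(-6\right) a}{3} = -3 - 2 a$)
$\left(\frac{1}{266} + z{\left(\frac{1}{3 - 18} \right)}\right)^{2} = \left(\frac{1}{266} - \left(3 + \frac{2}{3 - 18}\right)\right)^{2} = \left(\frac{1}{266} - \left(3 + \frac{2}{-15}\right)\right)^{2} = \left(\frac{1}{266} - \frac{43}{15}\right)^{2} = \left(- \frac{11423}{3990}\right)^{2} = \frac{130484929}{15920100}$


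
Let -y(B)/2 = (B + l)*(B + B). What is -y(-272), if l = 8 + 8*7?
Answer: 226304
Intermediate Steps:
l = 64 (l = 8 + 56 = 64)
y(B) = -4*B*(64 + B) (y(B) = -2*(B + 64)*(B + B) = -2*(64 + B)*2*B = -4*B*(64 + B))
-y(-272) = -(-4)*(-272)*(64 - 272) = -(-4)*(-272)*(-208) = -1*(-226304) = 226304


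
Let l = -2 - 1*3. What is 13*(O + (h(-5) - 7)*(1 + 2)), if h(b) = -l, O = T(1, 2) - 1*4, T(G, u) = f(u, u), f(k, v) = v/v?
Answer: -117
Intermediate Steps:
f(k, v) = 1
T(G, u) = 1
l = -5 (l = -2 - 3 = -5)
O = -3 (O = 1 - 1*4 = 1 - 4 = -3)
h(b) = 5 (h(b) = -1*(-5) = 5)
13*(O + (h(-5) - 7)*(1 + 2)) = 13*(-3 + (5 - 7)*(1 + 2)) = 13*(-3 - 2*3) = 13*(-3 - 6) = 13*(-9) = -117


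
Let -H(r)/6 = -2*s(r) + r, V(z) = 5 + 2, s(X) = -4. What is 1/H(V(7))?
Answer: -1/90 ≈ -0.011111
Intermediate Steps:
V(z) = 7
H(r) = -48 - 6*r (H(r) = -6*(-2*(-4) + r) = -6*(8 + r) = -48 - 6*r)
1/H(V(7)) = 1/(-48 - 6*7) = 1/(-48 - 42) = 1/(-90) = -1/90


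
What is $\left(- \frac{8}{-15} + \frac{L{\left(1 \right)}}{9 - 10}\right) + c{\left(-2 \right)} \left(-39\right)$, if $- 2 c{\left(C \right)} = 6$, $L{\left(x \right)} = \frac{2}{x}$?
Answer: $\frac{1733}{15} \approx 115.53$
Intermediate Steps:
$c{\left(C \right)} = -3$ ($c{\left(C \right)} = \left(- \frac{1}{2}\right) 6 = -3$)
$\left(- \frac{8}{-15} + \frac{L{\left(1 \right)}}{9 - 10}\right) + c{\left(-2 \right)} \left(-39\right) = \left(- \frac{8}{-15} + \frac{2 \cdot 1^{-1}}{9 - 10}\right) - -117 = \left(\left(-8\right) \left(- \frac{1}{15}\right) + \frac{2 \cdot 1}{9 - 10}\right) + 117 = \left(\frac{8}{15} + \frac{2}{-1}\right) + 117 = \left(\frac{8}{15} + 2 \left(-1\right)\right) + 117 = \left(\frac{8}{15} - 2\right) + 117 = - \frac{22}{15} + 117 = \frac{1733}{15}$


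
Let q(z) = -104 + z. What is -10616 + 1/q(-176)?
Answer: -2972481/280 ≈ -10616.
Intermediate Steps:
-10616 + 1/q(-176) = -10616 + 1/(-104 - 176) = -10616 + 1/(-280) = -10616 - 1/280 = -2972481/280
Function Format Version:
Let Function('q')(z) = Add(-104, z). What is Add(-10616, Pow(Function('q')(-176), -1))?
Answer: Rational(-2972481, 280) ≈ -10616.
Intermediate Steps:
Add(-10616, Pow(Function('q')(-176), -1)) = Add(-10616, Pow(Add(-104, -176), -1)) = Add(-10616, Pow(-280, -1)) = Add(-10616, Rational(-1, 280)) = Rational(-2972481, 280)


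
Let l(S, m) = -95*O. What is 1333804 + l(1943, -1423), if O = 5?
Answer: 1333329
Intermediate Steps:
l(S, m) = -475 (l(S, m) = -95*5 = -475)
1333804 + l(1943, -1423) = 1333804 - 475 = 1333329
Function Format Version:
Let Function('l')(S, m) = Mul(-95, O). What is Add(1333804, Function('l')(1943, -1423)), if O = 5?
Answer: 1333329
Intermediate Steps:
Function('l')(S, m) = -475 (Function('l')(S, m) = Mul(-95, 5) = -475)
Add(1333804, Function('l')(1943, -1423)) = Add(1333804, -475) = 1333329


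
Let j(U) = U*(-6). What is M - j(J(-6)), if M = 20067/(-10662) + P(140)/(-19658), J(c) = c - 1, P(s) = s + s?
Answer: -1533398913/34932266 ≈ -43.896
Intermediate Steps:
P(s) = 2*s
J(c) = -1 + c
j(U) = -6*U
M = -66243741/34932266 (M = 20067/(-10662) + (2*140)/(-19658) = 20067*(-1/10662) + 280*(-1/19658) = -6689/3554 - 140/9829 = -66243741/34932266 ≈ -1.8963)
M - j(J(-6)) = -66243741/34932266 - (-6)*(-1 - 6) = -66243741/34932266 - (-6)*(-7) = -66243741/34932266 - 1*42 = -66243741/34932266 - 42 = -1533398913/34932266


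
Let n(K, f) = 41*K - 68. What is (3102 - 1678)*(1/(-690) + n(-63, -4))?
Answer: -1302383992/345 ≈ -3.7750e+6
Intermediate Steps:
n(K, f) = -68 + 41*K
(3102 - 1678)*(1/(-690) + n(-63, -4)) = (3102 - 1678)*(1/(-690) + (-68 + 41*(-63))) = 1424*(-1/690 + (-68 - 2583)) = 1424*(-1/690 - 2651) = 1424*(-1829191/690) = -1302383992/345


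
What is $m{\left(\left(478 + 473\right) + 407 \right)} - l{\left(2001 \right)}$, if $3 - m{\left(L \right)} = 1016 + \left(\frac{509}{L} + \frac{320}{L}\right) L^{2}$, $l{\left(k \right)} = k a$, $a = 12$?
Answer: $-1150807$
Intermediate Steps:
$l{\left(k \right)} = 12 k$ ($l{\left(k \right)} = k 12 = 12 k$)
$m{\left(L \right)} = -1013 - 829 L$ ($m{\left(L \right)} = 3 - \left(1016 + \left(\frac{509}{L} + \frac{320}{L}\right) L^{2}\right) = 3 - \left(1016 + \frac{829}{L} L^{2}\right) = 3 - \left(1016 + 829 L\right) = -1013 - 829 L$)
$m{\left(\left(478 + 473\right) + 407 \right)} - l{\left(2001 \right)} = \left(-1013 - 829 \left(\left(478 + 473\right) + 407\right)\right) - 12 \cdot 2001 = \left(-1013 - 829 \left(951 + 407\right)\right) - 24012 = \left(-1013 - 1125782\right) - 24012 = -1126795 - 24012 = -1150807$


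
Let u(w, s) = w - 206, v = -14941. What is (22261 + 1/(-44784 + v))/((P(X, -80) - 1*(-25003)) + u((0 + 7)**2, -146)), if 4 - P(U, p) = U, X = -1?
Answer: 1329538224/1484225975 ≈ 0.89578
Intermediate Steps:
P(U, p) = 4 - U
u(w, s) = -206 + w
(22261 + 1/(-44784 + v))/((P(X, -80) - 1*(-25003)) + u((0 + 7)**2, -146)) = (22261 + 1/(-44784 - 14941))/(((4 - 1*(-1)) - 1*(-25003)) + (-206 + (0 + 7)**2)) = (22261 + 1/(-59725))/(((4 + 1) + 25003) + (-206 + 7**2)) = (22261 - 1/59725)/((5 + 25003) + (-206 + 49)) = 1329538224/(59725*(25008 - 157)) = (1329538224/59725)/24851 = (1329538224/59725)*(1/24851) = 1329538224/1484225975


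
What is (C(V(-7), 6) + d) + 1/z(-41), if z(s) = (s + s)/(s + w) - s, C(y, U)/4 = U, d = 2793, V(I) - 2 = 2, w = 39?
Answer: 230995/82 ≈ 2817.0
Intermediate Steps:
V(I) = 4 (V(I) = 2 + 2 = 4)
C(y, U) = 4*U
z(s) = -s + 2*s/(39 + s) (z(s) = (s + s)/(s + 39) - s = (2*s)/(39 + s) - s = 2*s/(39 + s) - s = -s + 2*s/(39 + s))
(C(V(-7), 6) + d) + 1/z(-41) = (4*6 + 2793) + 1/(-1*(-41)*(37 - 41)/(39 - 41)) = (24 + 2793) + 1/(-1*(-41)*(-4)/(-2)) = 2817 + 1/(-1*(-41)*(-½)*(-4)) = 2817 + 1/82 = 230995/82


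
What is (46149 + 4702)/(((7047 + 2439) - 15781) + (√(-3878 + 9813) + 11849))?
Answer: 282426454/30840981 - 50851*√5935/30840981 ≈ 9.0305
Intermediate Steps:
(46149 + 4702)/(((7047 + 2439) - 15781) + (√(-3878 + 9813) + 11849)) = 50851/((9486 - 15781) + (√5935 + 11849)) = 50851/(-6295 + (11849 + √5935)) = 50851/(5554 + √5935)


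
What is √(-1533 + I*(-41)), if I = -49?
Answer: 2*√119 ≈ 21.817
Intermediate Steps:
√(-1533 + I*(-41)) = √(-1533 - 49*(-41)) = √(-1533 + 2009) = √476 = 2*√119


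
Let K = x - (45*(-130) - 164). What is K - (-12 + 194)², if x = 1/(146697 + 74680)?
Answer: -6001530469/221377 ≈ -27110.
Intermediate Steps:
x = 1/221377 ≈ 4.5172e-6
K = 1331361279/221377 (K = 1/221377 - (45*(-130) - 164) = 1/221377 - (-5850 - 164) = 1/221377 - 1*(-6014) = 1/221377 + 6014 = 1331361279/221377 ≈ 6014.0)
K - (-12 + 194)² = 1331361279/221377 - (-12 + 194)² = 1331361279/221377 - 1*182² = 1331361279/221377 - 1*33124 = 1331361279/221377 - 33124 = -6001530469/221377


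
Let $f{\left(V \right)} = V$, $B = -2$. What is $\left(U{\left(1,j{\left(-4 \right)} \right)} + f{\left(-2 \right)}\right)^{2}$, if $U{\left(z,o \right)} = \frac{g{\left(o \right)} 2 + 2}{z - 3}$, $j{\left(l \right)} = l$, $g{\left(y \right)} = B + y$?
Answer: $9$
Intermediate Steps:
$g{\left(y \right)} = -2 + y$
$U{\left(z,o \right)} = \frac{-2 + 2 o}{-3 + z}$ ($U{\left(z,o \right)} = \frac{\left(-2 + o\right) 2 + 2}{z - 3} = \frac{\left(-4 + 2 o\right) + 2}{-3 + z} = \frac{-2 + 2 o}{-3 + z}$)
$\left(U{\left(1,j{\left(-4 \right)} \right)} + f{\left(-2 \right)}\right)^{2} = \left(\frac{2 \left(-1 - 4\right)}{-3 + 1} - 2\right)^{2} = \left(2 \frac{1}{-2} \left(-5\right) - 2\right)^{2} = \left(2 \left(- \frac{1}{2}\right) \left(-5\right) - 2\right)^{2} = \left(5 - 2\right)^{2} = 3^{2} = 9$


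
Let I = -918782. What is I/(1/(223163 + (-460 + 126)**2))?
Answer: -307533792258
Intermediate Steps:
I/(1/(223163 + (-460 + 126)**2)) = -(205038147466 + 918782*(-460 + 126)**2) = -918782/(1/(223163 + (-334)**2)) = -918782/(1/(223163 + 111556)) = -918782/(1/334719) = -918782/1/334719 = -918782*334719 = -307533792258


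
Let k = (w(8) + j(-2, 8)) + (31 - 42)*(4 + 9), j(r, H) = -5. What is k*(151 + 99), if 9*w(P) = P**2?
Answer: -317000/9 ≈ -35222.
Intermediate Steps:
w(P) = P**2/9
k = -1268/9 (k = ((1/9)*8**2 - 5) + (31 - 42)*(4 + 9) = ((1/9)*64 - 5) - 11*13 = (64/9 - 5) - 143 = 19/9 - 143 = -1268/9 ≈ -140.89)
k*(151 + 99) = -1268*(151 + 99)/9 = -1268/9*250 = -317000/9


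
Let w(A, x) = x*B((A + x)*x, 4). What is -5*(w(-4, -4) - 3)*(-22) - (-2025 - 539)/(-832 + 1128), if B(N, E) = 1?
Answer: -56339/74 ≈ -761.34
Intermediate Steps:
w(A, x) = x (w(A, x) = x*1 = x)
-5*(w(-4, -4) - 3)*(-22) - (-2025 - 539)/(-832 + 1128) = -5*(-4 - 3)*(-22) - (-2025 - 539)/(-832 + 1128) = -5*(-7)*(-22) - (-2564)/296 = 35*(-22) - (-2564)/296 = -770 - 1*(-641/74) = -770 + 641/74 = -56339/74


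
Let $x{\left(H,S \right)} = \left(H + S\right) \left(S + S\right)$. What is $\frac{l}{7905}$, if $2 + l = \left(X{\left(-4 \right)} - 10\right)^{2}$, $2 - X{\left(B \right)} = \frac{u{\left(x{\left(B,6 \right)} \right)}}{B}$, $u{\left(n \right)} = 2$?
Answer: $\frac{7}{1020} \approx 0.0068627$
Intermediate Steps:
$x{\left(H,S \right)} = 2 S \left(H + S\right)$ ($x{\left(H,S \right)} = \left(H + S\right) 2 S = 2 S \left(H + S\right)$)
$X{\left(B \right)} = 2 - \frac{2}{B}$
$l = \frac{217}{4}$ ($l = -2 + \left(\left(2 - \frac{2}{-4}\right) - 10\right)^{2} = -2 + \left(\left(2 - - \frac{1}{2}\right) - 10\right)^{2} = -2 + \left(\left(2 + \frac{1}{2}\right) - 10\right)^{2} = -2 + \left(\frac{5}{2} - 10\right)^{2} = -2 + \left(- \frac{15}{2}\right)^{2} = -2 + \frac{225}{4} = \frac{217}{4} \approx 54.25$)
$\frac{l}{7905} = \frac{217}{4 \cdot 7905} = \frac{217}{4} \cdot \frac{1}{7905} = \frac{7}{1020}$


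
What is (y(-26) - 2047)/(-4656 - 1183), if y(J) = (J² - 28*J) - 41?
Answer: 684/5839 ≈ 0.11714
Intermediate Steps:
y(J) = -41 + J² - 28*J
(y(-26) - 2047)/(-4656 - 1183) = ((-41 + (-26)² - 28*(-26)) - 2047)/(-4656 - 1183) = ((-41 + 676 + 728) - 2047)/(-5839) = (1363 - 2047)*(-1/5839) = -684*(-1/5839) = 684/5839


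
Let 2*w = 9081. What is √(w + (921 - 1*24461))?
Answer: I*√75998/2 ≈ 137.84*I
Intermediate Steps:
w = 9081/2 (w = (½)*9081 = 9081/2 ≈ 4540.5)
√(w + (921 - 1*24461)) = √(9081/2 + (921 - 1*24461)) = √(9081/2 + (921 - 24461)) = √(9081/2 - 23540) = √(-37999/2) = I*√75998/2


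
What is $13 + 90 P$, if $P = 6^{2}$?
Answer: $3253$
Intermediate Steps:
$P = 36$
$13 + 90 P = 13 + 90 \cdot 36 = 13 + 3240 = 3253$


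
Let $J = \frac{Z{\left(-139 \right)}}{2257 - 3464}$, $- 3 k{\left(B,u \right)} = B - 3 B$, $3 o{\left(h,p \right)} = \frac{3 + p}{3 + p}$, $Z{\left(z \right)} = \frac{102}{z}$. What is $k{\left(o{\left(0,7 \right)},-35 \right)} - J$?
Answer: $\frac{19684}{88821} \approx 0.22161$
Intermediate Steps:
$o{\left(h,p \right)} = \frac{1}{3}$ ($o{\left(h,p \right)} = \frac{\left(3 + p\right) \frac{1}{3 + p}}{3} = \frac{1}{3} \cdot 1 = \frac{1}{3}$)
$k{\left(B,u \right)} = \frac{2 B}{3}$ ($k{\left(B,u \right)} = - \frac{B - 3 B}{3} = - \frac{\left(-2\right) B}{3} = \frac{2 B}{3}$)
$J = \frac{6}{9869}$ ($J = \frac{102 \frac{1}{-139}}{2257 - 3464} = \frac{102 \left(- \frac{1}{139}\right)}{2257 - 3464} = - \frac{102}{139 \left(-1207\right)} = \left(- \frac{102}{139}\right) \left(- \frac{1}{1207}\right) = \frac{6}{9869} \approx 0.00060796$)
$k{\left(o{\left(0,7 \right)},-35 \right)} - J = \frac{2}{3} \cdot \frac{1}{3} - \frac{6}{9869} = \frac{2}{9} - \frac{6}{9869} = \frac{19684}{88821}$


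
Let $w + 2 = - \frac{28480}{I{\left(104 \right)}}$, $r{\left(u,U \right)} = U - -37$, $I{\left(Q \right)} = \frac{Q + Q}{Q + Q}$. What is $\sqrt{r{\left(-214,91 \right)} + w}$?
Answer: $i \sqrt{28354} \approx 168.39 i$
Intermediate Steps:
$I{\left(Q \right)} = 1$ ($I{\left(Q \right)} = \frac{2 Q}{2 Q} = 2 Q \frac{1}{2 Q} = 1$)
$r{\left(u,U \right)} = 37 + U$ ($r{\left(u,U \right)} = U + 37 = 37 + U$)
$w = -28482$ ($w = -2 - \frac{28480}{1} = -2 - 28480 = -28482$)
$\sqrt{r{\left(-214,91 \right)} + w} = \sqrt{\left(37 + 91\right) - 28482} = \sqrt{128 - 28482} = \sqrt{-28354} = i \sqrt{28354}$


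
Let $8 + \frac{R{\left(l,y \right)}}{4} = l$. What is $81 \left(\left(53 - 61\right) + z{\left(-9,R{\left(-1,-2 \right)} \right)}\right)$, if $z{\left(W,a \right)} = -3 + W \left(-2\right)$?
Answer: $567$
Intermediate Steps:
$R{\left(l,y \right)} = -32 + 4 l$
$z{\left(W,a \right)} = -3 - 2 W$
$81 \left(\left(53 - 61\right) + z{\left(-9,R{\left(-1,-2 \right)} \right)}\right) = 81 \left(\left(53 - 61\right) - -15\right) = 81 \left(\left(53 - 61\right) + \left(-3 + 18\right)\right) = 81 \left(-8 + 15\right) = 81 \cdot 7 = 567$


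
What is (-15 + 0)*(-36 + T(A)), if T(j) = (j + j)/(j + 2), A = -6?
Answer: 495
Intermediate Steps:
T(j) = 2*j/(2 + j) (T(j) = (2*j)/(2 + j) = 2*j/(2 + j))
(-15 + 0)*(-36 + T(A)) = (-15 + 0)*(-36 + 2*(-6)/(2 - 6)) = -15*(-36 + 2*(-6)/(-4)) = -15*(-36 + 2*(-6)*(-¼)) = -15*(-36 + 3) = -15*(-33) = 495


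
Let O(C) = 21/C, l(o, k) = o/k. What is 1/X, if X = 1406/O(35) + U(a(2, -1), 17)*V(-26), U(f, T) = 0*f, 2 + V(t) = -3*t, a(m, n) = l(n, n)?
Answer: 3/7030 ≈ 0.00042674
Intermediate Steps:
a(m, n) = 1 (a(m, n) = n/n = 1)
V(t) = -2 - 3*t
U(f, T) = 0
X = 7030/3 (X = 1406/((21/35)) + 0*(-2 - 3*(-26)) = 1406/((21*(1/35))) + 0*(-2 + 78) = 1406/(⅗) + 0*76 = 1406*(5/3) + 0 = 7030/3 + 0 = 7030/3 ≈ 2343.3)
1/X = 1/(7030/3) = 3/7030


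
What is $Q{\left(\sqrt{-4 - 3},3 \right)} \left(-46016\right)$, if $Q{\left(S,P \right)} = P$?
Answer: $-138048$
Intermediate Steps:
$Q{\left(\sqrt{-4 - 3},3 \right)} \left(-46016\right) = 3 \left(-46016\right) = -138048$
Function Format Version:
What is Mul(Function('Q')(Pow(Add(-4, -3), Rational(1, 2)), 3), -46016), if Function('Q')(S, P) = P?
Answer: -138048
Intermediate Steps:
Mul(Function('Q')(Pow(Add(-4, -3), Rational(1, 2)), 3), -46016) = Mul(3, -46016) = -138048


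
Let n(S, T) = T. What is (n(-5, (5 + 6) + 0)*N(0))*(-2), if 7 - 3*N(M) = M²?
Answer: -154/3 ≈ -51.333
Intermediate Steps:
N(M) = 7/3 - M²/3
(n(-5, (5 + 6) + 0)*N(0))*(-2) = (((5 + 6) + 0)*(7/3 - ⅓*0²))*(-2) = ((11 + 0)*(7/3 - ⅓*0))*(-2) = (11*(7/3 + 0))*(-2) = (11*(7/3))*(-2) = (77/3)*(-2) = -154/3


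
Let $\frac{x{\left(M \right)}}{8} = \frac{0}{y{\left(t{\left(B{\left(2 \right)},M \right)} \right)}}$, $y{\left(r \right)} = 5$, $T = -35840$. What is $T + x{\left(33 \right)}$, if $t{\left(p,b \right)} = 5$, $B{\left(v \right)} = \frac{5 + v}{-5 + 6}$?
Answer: $-35840$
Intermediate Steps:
$B{\left(v \right)} = 5 + v$ ($B{\left(v \right)} = \frac{5 + v}{1} = \left(5 + v\right) 1 = 5 + v$)
$x{\left(M \right)} = 0$ ($x{\left(M \right)} = 8 \cdot \frac{0}{5} = 8 \cdot 0 \cdot \frac{1}{5} = 8 \cdot 0 = 0$)
$T + x{\left(33 \right)} = -35840 + 0 = -35840$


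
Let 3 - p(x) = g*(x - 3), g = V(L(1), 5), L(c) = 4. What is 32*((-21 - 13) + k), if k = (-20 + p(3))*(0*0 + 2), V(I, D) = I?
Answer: -2176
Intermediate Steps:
g = 4
p(x) = 15 - 4*x (p(x) = 3 - 4*(x - 3) = 3 - 4*(-3 + x) = 3 - (-12 + 4*x) = 3 + (12 - 4*x) = 15 - 4*x)
k = -34 (k = (-20 + (15 - 4*3))*(0*0 + 2) = (-20 + (15 - 12))*(0 + 2) = (-20 + 3)*2 = -17*2 = -34)
32*((-21 - 13) + k) = 32*((-21 - 13) - 34) = 32*(-34 - 34) = 32*(-68) = -2176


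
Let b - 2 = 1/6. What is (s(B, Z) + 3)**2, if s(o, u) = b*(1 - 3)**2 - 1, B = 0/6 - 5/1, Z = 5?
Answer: 1024/9 ≈ 113.78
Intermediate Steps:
b = 13/6 (b = 2 + 1/6 = 13/6 ≈ 2.1667)
B = -5 (B = 0*(1/6) - 5*1 = 0 - 5 = -5)
s(o, u) = 23/3 (s(o, u) = 13*(1 - 3)**2/6 - 1 = (13/6)*(-2)**2 - 1 = (13/6)*4 - 1 = 26/3 - 1 = 23/3)
(s(B, Z) + 3)**2 = (23/3 + 3)**2 = (32/3)**2 = 1024/9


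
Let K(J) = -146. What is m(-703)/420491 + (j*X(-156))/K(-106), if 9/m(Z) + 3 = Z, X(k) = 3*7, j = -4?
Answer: 12468398475/21671265158 ≈ 0.57534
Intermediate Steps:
X(k) = 21
m(Z) = 9/(-3 + Z)
m(-703)/420491 + (j*X(-156))/K(-106) = (9/(-3 - 703))/420491 - 4*21/(-146) = (9/(-706))*(1/420491) - 84*(-1/146) = (9*(-1/706))*(1/420491) + 42/73 = -9/706*1/420491 + 42/73 = -9/296866646 + 42/73 = 12468398475/21671265158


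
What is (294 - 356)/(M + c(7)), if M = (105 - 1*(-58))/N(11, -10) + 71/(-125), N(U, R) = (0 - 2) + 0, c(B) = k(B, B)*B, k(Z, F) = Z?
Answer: 15500/8267 ≈ 1.8749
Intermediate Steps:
c(B) = B² (c(B) = B*B = B²)
N(U, R) = -2 (N(U, R) = -2 + 0 = -2)
M = -20517/250 (M = (105 - 1*(-58))/(-2) + 71/(-125) = (105 + 58)*(-½) + 71*(-1/125) = 163*(-½) - 71/125 = -163/2 - 71/125 = -20517/250 ≈ -82.068)
(294 - 356)/(M + c(7)) = (294 - 356)/(-20517/250 + 7²) = -62/(-20517/250 + 49) = -62/(-8267/250) = -62*(-250/8267) = 15500/8267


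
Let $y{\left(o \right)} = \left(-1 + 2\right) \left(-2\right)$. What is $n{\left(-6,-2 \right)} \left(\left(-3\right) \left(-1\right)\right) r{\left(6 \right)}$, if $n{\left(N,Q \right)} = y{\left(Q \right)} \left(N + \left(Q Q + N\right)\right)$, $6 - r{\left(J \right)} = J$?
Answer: $0$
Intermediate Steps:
$r{\left(J \right)} = 6 - J$
$y{\left(o \right)} = -2$ ($y{\left(o \right)} = 1 \left(-2\right) = -2$)
$n{\left(N,Q \right)} = - 4 N - 2 Q^{2}$ ($n{\left(N,Q \right)} = - 2 \left(N + \left(Q Q + N\right)\right) = - 2 \left(N + \left(Q^{2} + N\right)\right) = - 2 \left(N + \left(N + Q^{2}\right)\right) = - 2 \left(Q^{2} + 2 N\right) = - 4 N - 2 Q^{2}$)
$n{\left(-6,-2 \right)} \left(\left(-3\right) \left(-1\right)\right) r{\left(6 \right)} = \left(\left(-4\right) \left(-6\right) - 2 \left(-2\right)^{2}\right) \left(\left(-3\right) \left(-1\right)\right) \left(6 - 6\right) = \left(24 - 8\right) 3 \left(6 - 6\right) = \left(24 - 8\right) 3 \cdot 0 = 16 \cdot 3 \cdot 0 = 48 \cdot 0 = 0$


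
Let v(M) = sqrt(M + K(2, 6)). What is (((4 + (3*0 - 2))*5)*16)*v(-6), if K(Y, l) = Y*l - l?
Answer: 0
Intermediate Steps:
K(Y, l) = -l + Y*l
v(M) = sqrt(6 + M) (v(M) = sqrt(M + 6*(-1 + 2)) = sqrt(M + 6*1) = sqrt(M + 6) = sqrt(6 + M))
(((4 + (3*0 - 2))*5)*16)*v(-6) = (((4 + (3*0 - 2))*5)*16)*sqrt(6 - 6) = (((4 + (0 - 2))*5)*16)*sqrt(0) = (((4 - 2)*5)*16)*0 = ((2*5)*16)*0 = (10*16)*0 = 160*0 = 0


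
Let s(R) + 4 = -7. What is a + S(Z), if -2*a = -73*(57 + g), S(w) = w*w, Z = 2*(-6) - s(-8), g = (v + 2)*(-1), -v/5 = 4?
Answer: 5477/2 ≈ 2738.5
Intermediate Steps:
v = -20 (v = -5*4 = -20)
s(R) = -11 (s(R) = -4 - 7 = -11)
g = 18 (g = (-20 + 2)*(-1) = -18*(-1) = 18)
Z = -1 (Z = 2*(-6) - 1*(-11) = -12 + 11 = -1)
S(w) = w²
a = 5475/2 (a = -(-73)*(57 + 18)/2 = -(-73)*75/2 = -½*(-5475) = 5475/2 ≈ 2737.5)
a + S(Z) = 5475/2 + (-1)² = 5475/2 + 1 = 5477/2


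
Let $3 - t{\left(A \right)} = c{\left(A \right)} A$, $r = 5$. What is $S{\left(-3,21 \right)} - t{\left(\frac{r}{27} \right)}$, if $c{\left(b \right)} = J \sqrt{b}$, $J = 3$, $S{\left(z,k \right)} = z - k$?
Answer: $-27 + \frac{5 \sqrt{15}}{81} \approx -26.761$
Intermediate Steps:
$c{\left(b \right)} = 3 \sqrt{b}$
$t{\left(A \right)} = 3 - 3 A^{\frac{3}{2}}$ ($t{\left(A \right)} = 3 - 3 \sqrt{A} A = 3 - 3 A^{\frac{3}{2}}$)
$S{\left(-3,21 \right)} - t{\left(\frac{r}{27} \right)} = \left(-3 - 21\right) - \left(3 - 3 \left(\frac{5}{27}\right)^{\frac{3}{2}}\right) = \left(-3 - 21\right) - \left(3 - 3 \left(5 \cdot \frac{1}{27}\right)^{\frac{3}{2}}\right) = -24 - \left(3 - 3 \left(\frac{5}{27}\right)^{\frac{3}{2}}\right) = -24 - \left(3 - 3 \frac{5 \sqrt{15}}{243}\right) = -24 - \left(3 - \frac{5 \sqrt{15}}{81}\right) = -27 + \frac{5 \sqrt{15}}{81}$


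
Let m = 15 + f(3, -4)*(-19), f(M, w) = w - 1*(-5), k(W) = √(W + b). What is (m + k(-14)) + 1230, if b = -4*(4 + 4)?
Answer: 1226 + I*√46 ≈ 1226.0 + 6.7823*I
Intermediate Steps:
b = -32 (b = -4*8 = -32)
k(W) = √(-32 + W) (k(W) = √(W - 32) = √(-32 + W))
f(M, w) = 5 + w (f(M, w) = w + 5 = 5 + w)
m = -4 (m = 15 + (5 - 4)*(-19) = 15 + 1*(-19) = 15 - 19 = -4)
(m + k(-14)) + 1230 = (-4 + √(-32 - 14)) + 1230 = (-4 + √(-46)) + 1230 = (-4 + I*√46) + 1230 = 1226 + I*√46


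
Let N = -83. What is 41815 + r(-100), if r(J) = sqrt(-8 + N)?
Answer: 41815 + I*sqrt(91) ≈ 41815.0 + 9.5394*I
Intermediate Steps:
r(J) = I*sqrt(91) (r(J) = sqrt(-8 - 83) = sqrt(-91) = I*sqrt(91))
41815 + r(-100) = 41815 + I*sqrt(91)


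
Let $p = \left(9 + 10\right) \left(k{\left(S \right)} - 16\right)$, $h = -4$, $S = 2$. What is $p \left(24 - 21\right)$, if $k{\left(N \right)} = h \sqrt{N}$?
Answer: $-912 - 228 \sqrt{2} \approx -1234.4$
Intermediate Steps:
$k{\left(N \right)} = - 4 \sqrt{N}$
$p = -304 - 76 \sqrt{2}$ ($p = \left(9 + 10\right) \left(- 4 \sqrt{2} - 16\right) = 19 \left(-16 - 4 \sqrt{2}\right) = -304 - 76 \sqrt{2} \approx -411.48$)
$p \left(24 - 21\right) = \left(-304 - 76 \sqrt{2}\right) \left(24 - 21\right) = \left(-304 - 76 \sqrt{2}\right) 3 = -912 - 228 \sqrt{2}$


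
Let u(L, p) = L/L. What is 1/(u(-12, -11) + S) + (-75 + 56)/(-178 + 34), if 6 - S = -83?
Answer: 103/720 ≈ 0.14306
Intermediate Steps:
S = 89 (S = 6 - 1*(-83) = 6 + 83 = 89)
u(L, p) = 1
1/(u(-12, -11) + S) + (-75 + 56)/(-178 + 34) = 1/(1 + 89) + (-75 + 56)/(-178 + 34) = 1/90 - 19/(-144) = 1/90 - 19*(-1/144) = 1/90 + 19/144 = 103/720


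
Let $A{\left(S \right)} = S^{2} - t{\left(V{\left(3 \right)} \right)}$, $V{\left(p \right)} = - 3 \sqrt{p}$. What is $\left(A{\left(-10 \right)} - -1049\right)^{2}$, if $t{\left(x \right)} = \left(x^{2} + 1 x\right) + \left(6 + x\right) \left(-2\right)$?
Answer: $1285983 - 6804 \sqrt{3} \approx 1.2742 \cdot 10^{6}$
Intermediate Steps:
$t{\left(x \right)} = -12 + x^{2} - x$ ($t{\left(x \right)} = \left(x^{2} + x\right) - \left(12 + 2 x\right) = \left(x + x^{2}\right) - \left(12 + 2 x\right) = -12 + x^{2} - x$)
$A{\left(S \right)} = -15 + S^{2} - 3 \sqrt{3}$ ($A{\left(S \right)} = S^{2} - \left(-12 + \left(- 3 \sqrt{3}\right)^{2} - - 3 \sqrt{3}\right) = S^{2} - \left(-12 + 27 + 3 \sqrt{3}\right) = S^{2} - \left(15 + 3 \sqrt{3}\right) = -15 + S^{2} - 3 \sqrt{3}$)
$\left(A{\left(-10 \right)} - -1049\right)^{2} = \left(\left(-15 + \left(-10\right)^{2} - 3 \sqrt{3}\right) - -1049\right)^{2} = \left(\left(-15 + 100 - 3 \sqrt{3}\right) + 1049\right)^{2} = \left(\left(85 - 3 \sqrt{3}\right) + 1049\right)^{2} = \left(1134 - 3 \sqrt{3}\right)^{2}$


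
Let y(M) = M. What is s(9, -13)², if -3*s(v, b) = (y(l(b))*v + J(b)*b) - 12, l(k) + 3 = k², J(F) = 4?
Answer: 2044900/9 ≈ 2.2721e+5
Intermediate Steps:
l(k) = -3 + k²
s(v, b) = 4 - 4*b/3 - v*(-3 + b²)/3 (s(v, b) = -(((-3 + b²)*v + 4*b) - 12)/3 = -((v*(-3 + b²) + 4*b) - 12)/3 = -((4*b + v*(-3 + b²)) - 12)/3 = -(-12 + 4*b + v*(-3 + b²))/3 = 4 - 4*b/3 - v*(-3 + b²)/3)
s(9, -13)² = (4 - 4/3*(-13) - ⅓*9*(-3 + (-13)²))² = (4 + 52/3 - ⅓*9*(-3 + 169))² = (4 + 52/3 - ⅓*9*166)² = (4 + 52/3 - 498)² = (-1430/3)² = 2044900/9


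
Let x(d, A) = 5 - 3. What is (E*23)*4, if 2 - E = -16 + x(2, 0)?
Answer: 1472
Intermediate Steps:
x(d, A) = 2
E = 16 (E = 2 - (-16 + 2) = 2 - 1*(-14) = 2 + 14 = 16)
(E*23)*4 = (16*23)*4 = 368*4 = 1472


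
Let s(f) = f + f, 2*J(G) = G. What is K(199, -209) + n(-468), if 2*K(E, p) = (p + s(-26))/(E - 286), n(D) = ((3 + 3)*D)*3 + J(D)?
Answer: -17313/2 ≈ -8656.5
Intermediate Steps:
J(G) = G/2
s(f) = 2*f
n(D) = 37*D/2 (n(D) = ((3 + 3)*D)*3 + D/2 = (6*D)*3 + D/2 = 18*D + D/2 = 37*D/2)
K(E, p) = (-52 + p)/(2*(-286 + E)) (K(E, p) = ((p + 2*(-26))/(E - 286))/2 = ((p - 52)/(-286 + E))/2 = ((-52 + p)/(-286 + E))/2 = (-52 + p)/(2*(-286 + E)))
K(199, -209) + n(-468) = (-52 - 209)/(2*(-286 + 199)) + (37/2)*(-468) = (1/2)*(-261)/(-87) - 8658 = (1/2)*(-1/87)*(-261) - 8658 = 3/2 - 8658 = -17313/2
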